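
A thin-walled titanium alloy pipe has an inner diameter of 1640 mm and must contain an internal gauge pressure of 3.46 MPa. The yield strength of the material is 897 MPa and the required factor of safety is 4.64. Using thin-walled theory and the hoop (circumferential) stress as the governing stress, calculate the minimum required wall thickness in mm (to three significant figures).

σ_allow = 897/4.64 = 193.3 MPa.
Hoop stress σ_h = pD/(2t), so t = pD/(2σ_allow) = 3.46×1640/(2×193.3) = 14.68 mm.

t = 14.7 mm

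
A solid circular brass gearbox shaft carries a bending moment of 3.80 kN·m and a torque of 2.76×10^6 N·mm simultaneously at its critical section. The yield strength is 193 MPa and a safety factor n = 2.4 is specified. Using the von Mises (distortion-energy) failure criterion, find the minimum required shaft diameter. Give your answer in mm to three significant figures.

d = 82.8 mm

σ_allow = σ_y/n = 193/2.4 = 80.42 MPa.
For a solid shaft σ_b = 32M/(πd³) and τ = 16T/(πd³), so the von Mises stress is σ' = (16/πd³)·√(4M²+3T²).
√(4M²+3T²) = √(4×(3.800×10^6)² + 3×(2.760×10^6)²) = 8.978×10^6 N·mm.
d³ = 16×8.978×10^6/(π×80.42) = 568600 mm³.
d = 82.85 mm.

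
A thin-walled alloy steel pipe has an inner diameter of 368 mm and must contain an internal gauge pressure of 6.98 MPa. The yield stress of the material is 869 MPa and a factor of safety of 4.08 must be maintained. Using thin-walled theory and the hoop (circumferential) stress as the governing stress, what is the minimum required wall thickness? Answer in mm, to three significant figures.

σ_allow = 869/4.08 = 213.0 MPa.
Hoop stress σ_h = pD/(2t), so t = pD/(2σ_allow) = 6.98×368/(2×213.0) = 6.030 mm.

t = 6.03 mm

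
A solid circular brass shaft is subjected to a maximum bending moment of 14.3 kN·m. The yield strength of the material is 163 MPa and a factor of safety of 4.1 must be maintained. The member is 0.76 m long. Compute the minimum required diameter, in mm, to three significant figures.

σ_allow = 163/4.1 = 39.76 MPa.
For a solid circular section σ = 32M/(πd³), so d³ = 32M/(π σ_allow) = 32×1.4300×10^7/(π×39.76) = 3.664×10^6 mm³.
d = 154.2 mm.

d = 154 mm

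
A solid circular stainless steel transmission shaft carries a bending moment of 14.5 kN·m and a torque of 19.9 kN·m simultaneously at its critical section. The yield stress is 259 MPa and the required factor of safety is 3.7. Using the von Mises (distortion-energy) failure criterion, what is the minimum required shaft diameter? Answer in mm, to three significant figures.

σ_allow = σ_y/n = 259/3.7 = 70.00 MPa.
For a solid shaft σ_b = 32M/(πd³) and τ = 16T/(πd³), so the von Mises stress is σ' = (16/πd³)·√(4M²+3T²).
√(4M²+3T²) = √(4×(1.450×10^7)² + 3×(1.990×10^7)²) = 4.504×10^7 N·mm.
d³ = 16×4.504×10^7/(π×70.00) = 3.277×10^6 mm³.
d = 148.5 mm.

d = 149 mm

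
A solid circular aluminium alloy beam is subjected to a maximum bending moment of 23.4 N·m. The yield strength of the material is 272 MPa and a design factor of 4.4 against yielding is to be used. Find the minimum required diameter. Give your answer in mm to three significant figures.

σ_allow = 272/4.4 = 61.82 MPa.
For a solid circular section σ = 32M/(πd³), so d³ = 32M/(π σ_allow) = 32×23400/(π×61.82) = 3856 mm³.
d = 15.68 mm.

d = 15.7 mm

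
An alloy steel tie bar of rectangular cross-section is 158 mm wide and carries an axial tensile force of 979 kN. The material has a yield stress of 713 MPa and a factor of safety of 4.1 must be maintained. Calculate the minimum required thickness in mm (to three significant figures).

σ_allow = 713/4.1 = 173.9 MPa.
Required area A = F/σ_allow = 979000/173.9 = 5630 mm².
t = A/w = 5630/158 = 35.63 mm.

t = 35.6 mm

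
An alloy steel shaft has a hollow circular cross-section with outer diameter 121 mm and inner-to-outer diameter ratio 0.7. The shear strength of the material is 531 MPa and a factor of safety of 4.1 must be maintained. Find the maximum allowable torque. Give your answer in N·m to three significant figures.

τ_allow = 531/4.1 = 129.5 MPa.
For a hollow shaft T_allow = τ_allow·πd_o³(1−k⁴)/16 with 1−k⁴ = 0.7599, so πd_o³(1−k⁴)/16 = 264300 mm³.
T_allow = 129.5×264300 = 3.423×10^7 N·mm = 34230 N·m.

T_allow = 34200 N·m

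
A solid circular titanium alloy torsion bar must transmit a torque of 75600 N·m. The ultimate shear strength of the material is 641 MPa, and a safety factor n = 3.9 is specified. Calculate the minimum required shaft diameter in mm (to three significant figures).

Allowable shear stress τ_allow = 641/3.9 = 164.4 MPa.
For a solid shaft τ = 16T/(πd³), so d³ = 16T/(π τ_allow) = 16×7.5600×10^7/(π×164.4) = 2.343×10^6 mm³.
d = (2.343×10^6)^(1/3) = 132.8 mm.

d = 133 mm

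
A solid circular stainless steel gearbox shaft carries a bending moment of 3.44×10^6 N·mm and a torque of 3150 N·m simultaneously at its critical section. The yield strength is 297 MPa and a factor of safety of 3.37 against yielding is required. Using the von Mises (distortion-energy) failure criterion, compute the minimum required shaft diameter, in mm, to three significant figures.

σ_allow = σ_y/n = 297/3.37 = 88.13 MPa.
For a solid shaft σ_b = 32M/(πd³) and τ = 16T/(πd³), so the von Mises stress is σ' = (16/πd³)·√(4M²+3T²).
√(4M²+3T²) = √(4×(3.440×10^6)² + 3×(3.150×10^6)²) = 8.781×10^6 N·mm.
d³ = 16×8.781×10^6/(π×88.13) = 507400 mm³.
d = 79.76 mm.

d = 79.8 mm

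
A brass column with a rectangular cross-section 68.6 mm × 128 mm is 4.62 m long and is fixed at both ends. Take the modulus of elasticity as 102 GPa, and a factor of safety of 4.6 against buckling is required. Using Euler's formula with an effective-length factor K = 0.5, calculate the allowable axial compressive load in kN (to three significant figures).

P_allow = 141 kN

Buckling occurs about the weak axis: I_min = h·b³/12 = 128×68.6³/12 = 3.444×10^6 mm⁴ (b = 68.6 mm is the smaller dimension).
Effective length L_e = KL = 0.5×4.62 m = 2310 mm.
Euler critical load P_cr = π²EI/L_e² = π²×102000×3.444×10^6/2310² = 649600 N.
P_allow = P_cr/n = 649600/4.6 = 141200 N.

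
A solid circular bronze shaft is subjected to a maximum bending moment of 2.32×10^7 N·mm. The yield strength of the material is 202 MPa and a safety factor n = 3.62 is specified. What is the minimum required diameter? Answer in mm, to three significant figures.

d = 162 mm

σ_allow = 202/3.62 = 55.80 MPa.
For a solid circular section σ = 32M/(πd³), so d³ = 32M/(π σ_allow) = 32×2.3200×10^7/(π×55.80) = 4.235×10^6 mm³.
d = 161.8 mm.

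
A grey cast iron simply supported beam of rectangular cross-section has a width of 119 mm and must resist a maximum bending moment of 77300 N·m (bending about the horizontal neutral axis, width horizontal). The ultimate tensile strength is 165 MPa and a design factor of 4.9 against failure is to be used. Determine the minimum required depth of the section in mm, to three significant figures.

σ_allow = 165/4.9 = 33.67 MPa.
For a rectangular section σ = 6M/(bh²), so h² = 6M/(b σ_allow) = 6×7.7300×10^7/(119×33.67) = 115700 mm².
h = 340.2 mm.

h = 340 mm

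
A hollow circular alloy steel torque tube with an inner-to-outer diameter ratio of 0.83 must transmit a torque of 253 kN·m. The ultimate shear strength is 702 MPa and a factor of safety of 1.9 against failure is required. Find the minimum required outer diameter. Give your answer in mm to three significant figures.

τ_allow = 702/1.9 = 369.5 MPa.
For a hollow shaft τ = 16T/[πd_o³(1−k⁴)] with k = 0.83, so 1−k⁴ = 0.5254.
d_o³ = 16T/[π τ_allow (1−k⁴)] = 16×2.5300×10^8/(π×369.5×0.5254) = 6.637×10^6 mm³.
d_o = 187.9 mm.

d_o = 188 mm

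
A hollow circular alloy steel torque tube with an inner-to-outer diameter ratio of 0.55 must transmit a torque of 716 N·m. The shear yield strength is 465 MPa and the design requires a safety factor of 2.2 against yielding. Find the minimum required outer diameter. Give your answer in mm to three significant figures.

d_o = 26.7 mm

τ_allow = 465/2.2 = 211.4 MPa.
For a hollow shaft τ = 16T/[πd_o³(1−k⁴)] with k = 0.55, so 1−k⁴ = 0.9085.
d_o³ = 16T/[π τ_allow (1−k⁴)] = 16×716000/(π×211.4×0.9085) = 18990 mm³.
d_o = 26.68 mm.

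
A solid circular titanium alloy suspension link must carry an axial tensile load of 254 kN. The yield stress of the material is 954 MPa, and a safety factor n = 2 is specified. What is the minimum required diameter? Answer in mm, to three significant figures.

Allowable stress σ_allow = 954/2 = 477.0 MPa.
Required area A = F/σ_allow = 254000/477.0 = 532.5 mm².
A = πd²/4 → d = √(4A/π) = 26.04 mm.

d = 26.0 mm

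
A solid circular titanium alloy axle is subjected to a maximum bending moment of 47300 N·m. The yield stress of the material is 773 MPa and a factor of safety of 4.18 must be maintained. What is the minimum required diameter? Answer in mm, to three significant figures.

σ_allow = 773/4.18 = 184.9 MPa.
For a solid circular section σ = 32M/(πd³), so d³ = 32M/(π σ_allow) = 32×4.7300×10^7/(π×184.9) = 2.605×10^6 mm³.
d = 137.6 mm.

d = 138 mm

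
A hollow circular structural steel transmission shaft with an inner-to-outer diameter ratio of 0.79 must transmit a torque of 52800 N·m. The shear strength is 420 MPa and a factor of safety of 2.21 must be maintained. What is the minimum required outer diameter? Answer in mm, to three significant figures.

τ_allow = 420/2.21 = 190.0 MPa.
For a hollow shaft τ = 16T/[πd_o³(1−k⁴)] with k = 0.79, so 1−k⁴ = 0.6105.
d_o³ = 16T/[π τ_allow (1−k⁴)] = 16×5.2800×10^7/(π×190.0×0.6105) = 2.318×10^6 mm³.
d_o = 132.3 mm.

d_o = 132 mm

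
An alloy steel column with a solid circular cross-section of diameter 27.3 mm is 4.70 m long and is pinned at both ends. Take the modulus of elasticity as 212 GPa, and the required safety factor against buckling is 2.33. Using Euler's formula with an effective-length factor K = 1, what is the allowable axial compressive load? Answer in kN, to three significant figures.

P_allow = 1.11 kN

I = πd⁴/64 = π×27.3⁴/64 = 27270 mm⁴.
Effective length L_e = KL = 1×4.70 m = 4700 mm.
Euler critical load P_cr = π²EI/L_e² = π²×212000×27270/4700² = 2583 N.
P_allow = P_cr/n = 2583/2.33 = 1108 N.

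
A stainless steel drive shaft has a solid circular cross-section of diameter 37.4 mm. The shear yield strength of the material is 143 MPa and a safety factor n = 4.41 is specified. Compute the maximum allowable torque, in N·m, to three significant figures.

τ_allow = 143/4.41 = 32.43 MPa.
For a solid shaft T_allow = τ_allow·πd³/16; πd³/16 = π×37.4³/16 = 10270 mm³.
T_allow = 32.43×10270 = 333100 N·mm = 333.1 N·m.

T_allow = 333 N·m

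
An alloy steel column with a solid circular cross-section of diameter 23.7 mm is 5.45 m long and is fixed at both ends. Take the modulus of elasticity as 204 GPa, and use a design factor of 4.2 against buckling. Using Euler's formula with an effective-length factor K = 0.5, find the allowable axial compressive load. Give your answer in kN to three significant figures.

P_allow = 1.00 kN

I = πd⁴/64 = π×23.7⁴/64 = 15490 mm⁴.
Effective length L_e = KL = 0.5×5.45 m = 2725 mm.
Euler critical load P_cr = π²EI/L_e² = π²×204000×15490/2725² = 4199 N.
P_allow = P_cr/n = 4199/4.2 = 999.8 N.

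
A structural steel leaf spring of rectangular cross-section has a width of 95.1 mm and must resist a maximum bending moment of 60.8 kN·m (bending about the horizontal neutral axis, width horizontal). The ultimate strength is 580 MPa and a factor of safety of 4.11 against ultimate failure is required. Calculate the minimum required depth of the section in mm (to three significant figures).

σ_allow = 580/4.11 = 141.1 MPa.
For a rectangular section σ = 6M/(bh²), so h² = 6M/(b σ_allow) = 6×6.0800×10^7/(95.1×141.1) = 27180 mm².
h = 164.9 mm.

h = 165 mm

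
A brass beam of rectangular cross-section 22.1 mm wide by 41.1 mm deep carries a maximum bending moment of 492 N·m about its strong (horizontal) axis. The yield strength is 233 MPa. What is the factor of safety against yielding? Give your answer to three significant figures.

n = 2.95

Section modulus S = bh²/6 = 22.1×41.1²/6 = 6222 mm³.
σ = M/S = 492000/6222 = 79.08 MPa.
n = 233/79.08 = 2.947.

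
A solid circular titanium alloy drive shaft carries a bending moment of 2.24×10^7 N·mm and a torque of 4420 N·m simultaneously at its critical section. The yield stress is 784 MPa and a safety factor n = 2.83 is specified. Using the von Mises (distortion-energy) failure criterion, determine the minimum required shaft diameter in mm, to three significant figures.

d = 94.2 mm

σ_allow = σ_y/n = 784/2.83 = 277.0 MPa.
For a solid shaft σ_b = 32M/(πd³) and τ = 16T/(πd³), so the von Mises stress is σ' = (16/πd³)·√(4M²+3T²).
√(4M²+3T²) = √(4×(2.240×10^7)² + 3×(4.420×10^6)²) = 4.545×10^7 N·mm.
d³ = 16×4.545×10^7/(π×277.0) = 835500 mm³.
d = 94.19 mm.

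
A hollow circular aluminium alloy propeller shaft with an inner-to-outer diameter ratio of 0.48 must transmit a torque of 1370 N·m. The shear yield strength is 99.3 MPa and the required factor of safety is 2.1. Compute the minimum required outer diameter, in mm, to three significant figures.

τ_allow = 99.3/2.1 = 47.29 MPa.
For a hollow shaft τ = 16T/[πd_o³(1−k⁴)] with k = 0.48, so 1−k⁴ = 0.9469.
d_o³ = 16T/[π τ_allow (1−k⁴)] = 16×1370000/(π×47.29×0.9469) = 155800 mm³.
d_o = 53.81 mm.

d_o = 53.8 mm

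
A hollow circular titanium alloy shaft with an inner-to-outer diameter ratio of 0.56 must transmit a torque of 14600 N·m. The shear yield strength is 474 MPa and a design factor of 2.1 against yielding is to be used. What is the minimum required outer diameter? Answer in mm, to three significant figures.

d_o = 71.5 mm

τ_allow = 474/2.1 = 225.7 MPa.
For a hollow shaft τ = 16T/[πd_o³(1−k⁴)] with k = 0.56, so 1−k⁴ = 0.9017.
d_o³ = 16T/[π τ_allow (1−k⁴)] = 16×1.4600×10^7/(π×225.7×0.9017) = 365400 mm³.
d_o = 71.49 mm.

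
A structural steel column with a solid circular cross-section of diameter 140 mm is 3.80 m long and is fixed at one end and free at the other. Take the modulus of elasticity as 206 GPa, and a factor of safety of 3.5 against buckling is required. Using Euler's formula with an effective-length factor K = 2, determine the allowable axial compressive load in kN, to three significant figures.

P_allow = 190 kN

I = πd⁴/64 = π×140⁴/64 = 1.886×10^7 mm⁴.
Effective length L_e = KL = 2×3.80 m = 7600 mm.
Euler critical load P_cr = π²EI/L_e² = π²×206000×1.886×10^7/7600² = 663800 N.
P_allow = P_cr/n = 663800/3.5 = 189700 N.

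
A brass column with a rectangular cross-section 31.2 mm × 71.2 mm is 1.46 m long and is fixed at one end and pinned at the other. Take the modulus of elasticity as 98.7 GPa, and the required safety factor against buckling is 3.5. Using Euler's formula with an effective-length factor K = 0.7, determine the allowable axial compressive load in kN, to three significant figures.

Buckling occurs about the weak axis: I_min = h·b³/12 = 71.2×31.2³/12 = 180200 mm⁴ (b = 31.2 mm is the smaller dimension).
Effective length L_e = KL = 0.7×1.46 m = 1022 mm.
Euler critical load P_cr = π²EI/L_e² = π²×98700×180200/1022² = 168100 N.
P_allow = P_cr/n = 168100/3.5 = 48020 N.

P_allow = 48.0 kN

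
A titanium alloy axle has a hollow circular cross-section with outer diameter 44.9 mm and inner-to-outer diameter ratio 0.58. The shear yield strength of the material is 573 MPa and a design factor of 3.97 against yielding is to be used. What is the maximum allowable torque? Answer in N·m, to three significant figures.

τ_allow = 573/3.97 = 144.3 MPa.
For a hollow shaft T_allow = τ_allow·πd_o³(1−k⁴)/16 with 1−k⁴ = 0.8868, so πd_o³(1−k⁴)/16 = 15760 mm³.
T_allow = 144.3×15760 = 2.275×10^6 N·mm = 2275 N·m.

T_allow = 2270 N·m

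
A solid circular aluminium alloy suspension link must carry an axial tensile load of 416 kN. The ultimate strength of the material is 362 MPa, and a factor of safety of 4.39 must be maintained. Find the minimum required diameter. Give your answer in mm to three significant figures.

d = 80.1 mm

Allowable stress σ_allow = 362/4.39 = 82.46 MPa.
Required area A = F/σ_allow = 416000/82.46 = 5045 mm².
A = πd²/4 → d = √(4A/π) = 80.15 mm.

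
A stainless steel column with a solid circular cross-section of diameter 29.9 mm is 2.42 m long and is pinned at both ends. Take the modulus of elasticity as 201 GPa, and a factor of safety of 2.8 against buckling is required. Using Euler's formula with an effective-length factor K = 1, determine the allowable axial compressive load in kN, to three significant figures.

I = πd⁴/64 = π×29.9⁴/64 = 39230 mm⁴.
Effective length L_e = KL = 1×2.42 m = 2420 mm.
Euler critical load P_cr = π²EI/L_e² = π²×201000×39230/2420² = 13290 N.
P_allow = P_cr/n = 13290/2.8 = 4746 N.

P_allow = 4.75 kN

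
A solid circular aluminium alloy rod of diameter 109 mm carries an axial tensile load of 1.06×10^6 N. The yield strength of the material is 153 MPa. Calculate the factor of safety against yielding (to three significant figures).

A = πd²/4 = 9331 mm².
σ = F/A = 1060000/9331 = 113.6 MPa.
n = 153/113.6 = 1.347.

n = 1.35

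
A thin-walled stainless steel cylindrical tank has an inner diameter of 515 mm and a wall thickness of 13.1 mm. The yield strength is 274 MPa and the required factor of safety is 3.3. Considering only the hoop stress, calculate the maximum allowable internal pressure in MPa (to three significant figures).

σ_allow = 274/3.3 = 83.03 MPa.
σ_h = pD/(2t) → p_allow = 2σ_allow t/D = 2×83.03×13.1/515 = 4.224 MPa.

p_allow = 4.22 MPa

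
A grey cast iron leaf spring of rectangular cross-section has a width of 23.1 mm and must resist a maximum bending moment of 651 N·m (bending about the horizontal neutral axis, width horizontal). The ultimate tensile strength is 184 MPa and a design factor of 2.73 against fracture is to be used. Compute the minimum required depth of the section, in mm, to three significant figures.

σ_allow = 184/2.73 = 67.40 MPa.
For a rectangular section σ = 6M/(bh²), so h² = 6M/(b σ_allow) = 6×651000/(23.1×67.40) = 2509 mm².
h = 50.09 mm.

h = 50.1 mm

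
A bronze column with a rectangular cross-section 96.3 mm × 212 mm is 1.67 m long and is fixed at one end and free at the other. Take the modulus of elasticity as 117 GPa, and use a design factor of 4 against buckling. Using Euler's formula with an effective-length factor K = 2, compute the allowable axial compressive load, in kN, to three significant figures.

Buckling occurs about the weak axis: I_min = h·b³/12 = 212×96.3³/12 = 1.578×10^7 mm⁴ (b = 96.3 mm is the smaller dimension).
Effective length L_e = KL = 2×1.67 m = 3340 mm.
Euler critical load P_cr = π²EI/L_e² = π²×117000×1.578×10^7/3340² = 1.633×10^6 N.
P_allow = P_cr/n = 1.633×10^6/4 = 408300 N.

P_allow = 408 kN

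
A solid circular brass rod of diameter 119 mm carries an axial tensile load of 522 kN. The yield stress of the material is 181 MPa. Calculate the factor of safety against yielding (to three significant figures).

A = πd²/4 = 11120 mm².
σ = F/A = 522000/11120 = 46.93 MPa.
n = 181/46.93 = 3.856.

n = 3.86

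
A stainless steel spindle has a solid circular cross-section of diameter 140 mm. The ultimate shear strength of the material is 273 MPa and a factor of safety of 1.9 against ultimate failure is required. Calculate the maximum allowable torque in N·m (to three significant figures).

τ_allow = 273/1.9 = 143.7 MPa.
For a solid shaft T_allow = τ_allow·πd³/16; πd³/16 = π×140³/16 = 538800 mm³.
T_allow = 143.7×538800 = 7.741×10^7 N·mm = 77410 N·m.

T_allow = 77400 N·m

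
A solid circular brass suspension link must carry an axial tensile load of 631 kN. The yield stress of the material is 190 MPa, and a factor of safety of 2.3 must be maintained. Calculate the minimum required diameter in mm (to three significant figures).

d = 98.6 mm

Allowable stress σ_allow = 190/2.3 = 82.61 MPa.
Required area A = F/σ_allow = 631000/82.61 = 7638 mm².
A = πd²/4 → d = √(4A/π) = 98.62 mm.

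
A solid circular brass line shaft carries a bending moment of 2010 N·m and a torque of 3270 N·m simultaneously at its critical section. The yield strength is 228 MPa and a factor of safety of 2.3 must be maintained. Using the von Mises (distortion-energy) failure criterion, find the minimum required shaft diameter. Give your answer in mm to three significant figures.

d = 70.9 mm

σ_allow = σ_y/n = 228/2.3 = 99.13 MPa.
For a solid shaft σ_b = 32M/(πd³) and τ = 16T/(πd³), so the von Mises stress is σ' = (16/πd³)·√(4M²+3T²).
√(4M²+3T²) = √(4×(2.010×10^6)² + 3×(3.270×10^6)²) = 6.945×10^6 N·mm.
d³ = 16×6.945×10^6/(π×99.13) = 356800 mm³.
d = 70.93 mm.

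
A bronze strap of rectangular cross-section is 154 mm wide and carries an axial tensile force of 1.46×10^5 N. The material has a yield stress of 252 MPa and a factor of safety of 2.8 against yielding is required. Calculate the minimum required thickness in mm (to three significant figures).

σ_allow = 252/2.8 = 90.00 MPa.
Required area A = F/σ_allow = 146000/90.00 = 1622 mm².
t = A/w = 1622/154 = 10.53 mm.

t = 10.5 mm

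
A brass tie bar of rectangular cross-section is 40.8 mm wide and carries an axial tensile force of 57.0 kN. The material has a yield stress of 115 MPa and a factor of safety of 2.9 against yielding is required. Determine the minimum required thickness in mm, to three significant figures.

t = 35.2 mm

σ_allow = 115/2.9 = 39.66 MPa.
Required area A = F/σ_allow = 57000/39.66 = 1437 mm².
t = A/w = 1437/40.8 = 35.23 mm.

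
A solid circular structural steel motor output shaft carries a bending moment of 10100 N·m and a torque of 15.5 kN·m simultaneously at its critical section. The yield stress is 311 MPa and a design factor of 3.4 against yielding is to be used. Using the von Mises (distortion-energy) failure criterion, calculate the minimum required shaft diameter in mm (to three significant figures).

d = 123 mm

σ_allow = σ_y/n = 311/3.4 = 91.47 MPa.
For a solid shaft σ_b = 32M/(πd³) and τ = 16T/(πd³), so the von Mises stress is σ' = (16/πd³)·√(4M²+3T²).
√(4M²+3T²) = √(4×(1.010×10^7)² + 3×(1.550×10^7)²) = 3.360×10^7 N·mm.
d³ = 16×3.360×10^7/(π×91.47) = 1.871×10^6 mm³.
d = 123.2 mm.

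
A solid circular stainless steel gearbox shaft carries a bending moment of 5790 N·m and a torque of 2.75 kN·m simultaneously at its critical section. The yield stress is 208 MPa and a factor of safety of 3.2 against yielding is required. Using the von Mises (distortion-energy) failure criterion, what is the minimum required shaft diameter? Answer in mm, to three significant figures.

d = 99.4 mm

σ_allow = σ_y/n = 208/3.2 = 65.00 MPa.
For a solid shaft σ_b = 32M/(πd³) and τ = 16T/(πd³), so the von Mises stress is σ' = (16/πd³)·√(4M²+3T²).
√(4M²+3T²) = √(4×(5.790×10^6)² + 3×(2.750×10^6)²) = 1.252×10^7 N·mm.
d³ = 16×1.252×10^7/(π×65.00) = 981100 mm³.
d = 99.37 mm.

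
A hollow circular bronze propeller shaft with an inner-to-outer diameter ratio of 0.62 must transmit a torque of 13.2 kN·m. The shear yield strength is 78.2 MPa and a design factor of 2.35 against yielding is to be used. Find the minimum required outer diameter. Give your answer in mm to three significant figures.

d_o = 133 mm

τ_allow = 78.2/2.35 = 33.28 MPa.
For a hollow shaft τ = 16T/[πd_o³(1−k⁴)] with k = 0.62, so 1−k⁴ = 0.8522.
d_o³ = 16T/[π τ_allow (1−k⁴)] = 16×1.3200×10^7/(π×33.28×0.8522) = 2.371×10^6 mm³.
d_o = 133.3 mm.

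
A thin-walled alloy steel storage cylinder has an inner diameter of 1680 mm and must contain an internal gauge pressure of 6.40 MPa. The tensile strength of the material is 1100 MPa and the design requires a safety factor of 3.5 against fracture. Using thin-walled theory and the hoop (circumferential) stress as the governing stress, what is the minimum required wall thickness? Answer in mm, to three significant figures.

t = 17.1 mm

σ_allow = 1100/3.5 = 314.3 MPa.
Hoop stress σ_h = pD/(2t), so t = pD/(2σ_allow) = 6.40×1680/(2×314.3) = 17.11 mm.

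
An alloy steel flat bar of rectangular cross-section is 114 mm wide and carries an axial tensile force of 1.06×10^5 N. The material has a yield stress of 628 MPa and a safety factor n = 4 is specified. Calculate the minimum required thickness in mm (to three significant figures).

t = 5.92 mm

σ_allow = 628/4 = 157.0 MPa.
Required area A = F/σ_allow = 106000/157.0 = 675.2 mm².
t = A/w = 675.2/114 = 5.922 mm.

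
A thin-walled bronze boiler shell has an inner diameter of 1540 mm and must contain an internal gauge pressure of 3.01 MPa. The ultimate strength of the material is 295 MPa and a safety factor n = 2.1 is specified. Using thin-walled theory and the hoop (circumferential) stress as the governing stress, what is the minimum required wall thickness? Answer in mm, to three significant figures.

t = 16.5 mm

σ_allow = 295/2.1 = 140.5 MPa.
Hoop stress σ_h = pD/(2t), so t = pD/(2σ_allow) = 3.01×1540/(2×140.5) = 16.50 mm.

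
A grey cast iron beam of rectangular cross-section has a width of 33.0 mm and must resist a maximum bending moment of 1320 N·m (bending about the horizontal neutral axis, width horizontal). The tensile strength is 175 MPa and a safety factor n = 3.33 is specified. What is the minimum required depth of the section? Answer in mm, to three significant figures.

h = 67.6 mm

σ_allow = 175/3.33 = 52.55 MPa.
For a rectangular section σ = 6M/(bh²), so h² = 6M/(b σ_allow) = 6×1320000/(33.0×52.55) = 4567 mm².
h = 67.58 mm.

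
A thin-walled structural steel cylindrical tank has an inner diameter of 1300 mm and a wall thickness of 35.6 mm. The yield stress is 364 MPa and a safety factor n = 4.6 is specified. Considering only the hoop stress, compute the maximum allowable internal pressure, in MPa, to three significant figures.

σ_allow = 364/4.6 = 79.13 MPa.
σ_h = pD/(2t) → p_allow = 2σ_allow t/D = 2×79.13×35.6/1300 = 4.334 MPa.

p_allow = 4.33 MPa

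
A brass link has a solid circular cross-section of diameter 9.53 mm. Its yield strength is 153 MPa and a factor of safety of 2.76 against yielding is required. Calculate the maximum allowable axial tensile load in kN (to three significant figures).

F_allow = 3.95 kN

σ_allow = 153/2.76 = 55.43 MPa.
A = πd²/4 = π×9.53²/4 = 71.33 mm².
F_allow = σ_allow × A = 55.43×71.33 = 3954 N.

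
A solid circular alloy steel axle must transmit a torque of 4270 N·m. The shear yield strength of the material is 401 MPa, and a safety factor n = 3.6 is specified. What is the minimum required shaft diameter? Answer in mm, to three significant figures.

Allowable shear stress τ_allow = 401/3.6 = 111.4 MPa.
For a solid shaft τ = 16T/(πd³), so d³ = 16T/(π τ_allow) = 16×4270000/(π×111.4) = 195200 mm³.
d = (195200)^(1/3) = 58.01 mm.

d = 58.0 mm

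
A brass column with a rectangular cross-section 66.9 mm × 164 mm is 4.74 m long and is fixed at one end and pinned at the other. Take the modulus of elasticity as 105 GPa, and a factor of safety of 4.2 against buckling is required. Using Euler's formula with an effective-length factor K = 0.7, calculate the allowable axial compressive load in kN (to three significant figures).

P_allow = 91.7 kN

Buckling occurs about the weak axis: I_min = h·b³/12 = 164×66.9³/12 = 4.092×10^6 mm⁴ (b = 66.9 mm is the smaller dimension).
Effective length L_e = KL = 0.7×4.74 m = 3318 mm.
Euler critical load P_cr = π²EI/L_e² = π²×105000×4.092×10^6/3318² = 385200 N.
P_allow = P_cr/n = 385200/4.2 = 91710 N.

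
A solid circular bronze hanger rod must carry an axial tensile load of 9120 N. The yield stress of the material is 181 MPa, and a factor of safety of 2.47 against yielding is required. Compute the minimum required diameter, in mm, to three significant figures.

Allowable stress σ_allow = 181/2.47 = 73.28 MPa.
Required area A = F/σ_allow = 9120.0/73.28 = 124.5 mm².
A = πd²/4 → d = √(4A/π) = 12.59 mm.

d = 12.6 mm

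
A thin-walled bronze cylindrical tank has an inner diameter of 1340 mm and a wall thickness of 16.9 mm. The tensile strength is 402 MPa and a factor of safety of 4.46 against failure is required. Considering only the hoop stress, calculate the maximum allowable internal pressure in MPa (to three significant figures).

σ_allow = 402/4.46 = 90.13 MPa.
σ_h = pD/(2t) → p_allow = 2σ_allow t/D = 2×90.13×16.9/1340 = 2.274 MPa.

p_allow = 2.27 MPa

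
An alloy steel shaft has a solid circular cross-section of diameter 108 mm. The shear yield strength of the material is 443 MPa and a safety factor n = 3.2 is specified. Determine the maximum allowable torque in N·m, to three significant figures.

T_allow = 34200 N·m

τ_allow = 443/3.2 = 138.4 MPa.
For a solid shaft T_allow = τ_allow·πd³/16; πd³/16 = π×108³/16 = 247300 mm³.
T_allow = 138.4×247300 = 3.424×10^7 N·mm = 34240 N·m.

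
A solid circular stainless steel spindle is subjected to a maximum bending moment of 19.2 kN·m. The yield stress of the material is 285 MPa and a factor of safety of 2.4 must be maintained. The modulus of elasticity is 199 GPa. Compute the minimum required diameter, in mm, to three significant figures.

d = 118 mm

σ_allow = 285/2.4 = 118.8 MPa.
For a solid circular section σ = 32M/(πd³), so d³ = 32M/(π σ_allow) = 32×1.9200×10^7/(π×118.8) = 1.647×10^6 mm³.
d = 118.1 mm.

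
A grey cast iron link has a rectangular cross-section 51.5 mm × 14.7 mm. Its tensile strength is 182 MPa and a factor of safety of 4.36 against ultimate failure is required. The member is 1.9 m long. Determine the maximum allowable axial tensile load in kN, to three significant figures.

F_allow = 31.6 kN

σ_allow = 182/4.36 = 41.74 MPa.
A = 51.5×14.7 = 757.0 mm².
F_allow = σ_allow × A = 41.74×757.0 = 31600 N.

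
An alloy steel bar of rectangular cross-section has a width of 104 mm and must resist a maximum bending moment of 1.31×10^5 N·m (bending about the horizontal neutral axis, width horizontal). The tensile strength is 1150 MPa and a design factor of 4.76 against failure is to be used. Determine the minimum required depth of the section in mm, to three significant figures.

h = 177 mm

σ_allow = 1150/4.76 = 241.6 MPa.
For a rectangular section σ = 6M/(bh²), so h² = 6M/(b σ_allow) = 6×1.3100×10^8/(104×241.6) = 31280 mm².
h = 176.9 mm.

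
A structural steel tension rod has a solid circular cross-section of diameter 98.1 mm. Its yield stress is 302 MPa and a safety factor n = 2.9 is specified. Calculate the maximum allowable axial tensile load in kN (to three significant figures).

F_allow = 787 kN

σ_allow = 302/2.9 = 104.1 MPa.
A = πd²/4 = π×98.1²/4 = 7558 mm².
F_allow = σ_allow × A = 104.1×7558 = 787100 N.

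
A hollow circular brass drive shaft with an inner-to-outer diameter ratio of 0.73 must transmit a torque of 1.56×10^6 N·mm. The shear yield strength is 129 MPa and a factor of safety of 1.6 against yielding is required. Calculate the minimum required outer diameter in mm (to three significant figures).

d_o = 51.6 mm

τ_allow = 129/1.6 = 80.62 MPa.
For a hollow shaft τ = 16T/[πd_o³(1−k⁴)] with k = 0.73, so 1−k⁴ = 0.7160.
d_o³ = 16T/[π τ_allow (1−k⁴)] = 16×1560000/(π×80.62×0.7160) = 137600 mm³.
d_o = 51.63 mm.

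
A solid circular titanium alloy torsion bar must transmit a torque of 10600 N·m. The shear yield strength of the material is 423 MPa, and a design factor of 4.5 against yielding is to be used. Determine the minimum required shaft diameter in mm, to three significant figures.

d = 83.1 mm

Allowable shear stress τ_allow = 423/4.5 = 94.00 MPa.
For a solid shaft τ = 16T/(πd³), so d³ = 16T/(π τ_allow) = 16×1.0600×10^7/(π×94.00) = 574300 mm³.
d = (574300)^(1/3) = 83.12 mm.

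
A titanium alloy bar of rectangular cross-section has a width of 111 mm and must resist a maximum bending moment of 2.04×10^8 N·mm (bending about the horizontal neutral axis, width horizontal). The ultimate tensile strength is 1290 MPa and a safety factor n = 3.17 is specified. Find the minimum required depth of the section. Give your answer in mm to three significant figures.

h = 165 mm

σ_allow = 1290/3.17 = 406.9 MPa.
For a rectangular section σ = 6M/(bh²), so h² = 6M/(b σ_allow) = 6×2.0400×10^8/(111×406.9) = 27100 mm².
h = 164.6 mm.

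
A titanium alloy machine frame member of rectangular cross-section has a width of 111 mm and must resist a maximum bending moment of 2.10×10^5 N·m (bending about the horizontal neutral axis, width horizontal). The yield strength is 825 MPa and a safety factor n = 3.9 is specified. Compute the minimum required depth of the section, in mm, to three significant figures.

σ_allow = 825/3.9 = 211.5 MPa.
For a rectangular section σ = 6M/(bh²), so h² = 6M/(b σ_allow) = 6×2.1000×10^8/(111×211.5) = 53660 mm².
h = 231.6 mm.

h = 232 mm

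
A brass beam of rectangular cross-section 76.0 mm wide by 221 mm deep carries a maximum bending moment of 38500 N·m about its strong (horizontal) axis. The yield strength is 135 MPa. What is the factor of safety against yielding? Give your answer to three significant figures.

n = 2.17

Section modulus S = bh²/6 = 76.0×221²/6 = 618700 mm³.
σ = M/S = 3.8500×10^7/618700 = 62.23 MPa.
n = 135/62.23 = 2.169.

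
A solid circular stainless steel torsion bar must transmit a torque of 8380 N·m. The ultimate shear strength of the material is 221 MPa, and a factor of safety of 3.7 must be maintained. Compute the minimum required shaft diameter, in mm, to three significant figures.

d = 89.4 mm

Allowable shear stress τ_allow = 221/3.7 = 59.73 MPa.
For a solid shaft τ = 16T/(πd³), so d³ = 16T/(π τ_allow) = 16×8380000/(π×59.73) = 714500 mm³.
d = (714500)^(1/3) = 89.40 mm.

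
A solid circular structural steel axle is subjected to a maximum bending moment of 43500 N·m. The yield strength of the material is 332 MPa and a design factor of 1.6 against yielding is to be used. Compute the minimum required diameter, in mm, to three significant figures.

σ_allow = 332/1.6 = 207.5 MPa.
For a solid circular section σ = 32M/(πd³), so d³ = 32M/(π σ_allow) = 32×4.3500×10^7/(π×207.5) = 2.135×10^6 mm³.
d = 128.8 mm.

d = 129 mm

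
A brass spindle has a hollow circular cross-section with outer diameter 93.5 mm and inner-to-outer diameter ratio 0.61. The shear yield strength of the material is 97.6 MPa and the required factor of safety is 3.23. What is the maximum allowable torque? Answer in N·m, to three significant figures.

τ_allow = 97.6/3.23 = 30.22 MPa.
For a hollow shaft T_allow = τ_allow·πd_o³(1−k⁴)/16 with 1−k⁴ = 0.8615, so πd_o³(1−k⁴)/16 = 138300 mm³.
T_allow = 30.22×138300 = 4.178×10^6 N·mm = 4178 N·m.

T_allow = 4180 N·m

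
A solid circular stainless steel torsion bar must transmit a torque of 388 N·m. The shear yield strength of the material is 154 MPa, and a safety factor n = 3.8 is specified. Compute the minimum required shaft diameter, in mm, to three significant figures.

d = 36.5 mm

Allowable shear stress τ_allow = 154/3.8 = 40.53 MPa.
For a solid shaft τ = 16T/(πd³), so d³ = 16T/(π τ_allow) = 16×388000/(π×40.53) = 48760 mm³.
d = (48760)^(1/3) = 36.53 mm.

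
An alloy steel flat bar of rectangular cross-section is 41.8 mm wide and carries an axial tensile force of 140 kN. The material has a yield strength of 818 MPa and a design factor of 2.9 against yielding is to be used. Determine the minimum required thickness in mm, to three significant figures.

σ_allow = 818/2.9 = 282.1 MPa.
Required area A = F/σ_allow = 140000/282.1 = 496.3 mm².
t = A/w = 496.3/41.8 = 11.87 mm.

t = 11.9 mm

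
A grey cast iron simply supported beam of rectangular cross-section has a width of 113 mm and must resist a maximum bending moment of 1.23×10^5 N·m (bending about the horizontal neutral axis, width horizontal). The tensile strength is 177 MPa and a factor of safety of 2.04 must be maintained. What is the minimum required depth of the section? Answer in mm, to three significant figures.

h = 274 mm

σ_allow = 177/2.04 = 86.76 MPa.
For a rectangular section σ = 6M/(bh²), so h² = 6M/(b σ_allow) = 6×1.2300×10^8/(113×86.76) = 75270 mm².
h = 274.4 mm.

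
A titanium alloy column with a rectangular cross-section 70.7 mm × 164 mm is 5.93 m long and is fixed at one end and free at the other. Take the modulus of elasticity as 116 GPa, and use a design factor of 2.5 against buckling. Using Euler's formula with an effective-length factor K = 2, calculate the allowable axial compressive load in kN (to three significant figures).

P_allow = 15.7 kN

Buckling occurs about the weak axis: I_min = h·b³/12 = 164×70.7³/12 = 4.830×10^6 mm⁴ (b = 70.7 mm is the smaller dimension).
Effective length L_e = KL = 2×5.93 m = 11860 mm.
Euler critical load P_cr = π²EI/L_e² = π²×116000×4.830×10^6/11860² = 39310 N.
P_allow = P_cr/n = 39310/2.5 = 15720 N.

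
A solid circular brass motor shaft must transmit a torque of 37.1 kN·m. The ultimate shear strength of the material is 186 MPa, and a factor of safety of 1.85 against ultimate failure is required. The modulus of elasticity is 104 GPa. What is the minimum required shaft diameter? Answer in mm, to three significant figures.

Allowable shear stress τ_allow = 186/1.85 = 100.5 MPa.
For a solid shaft τ = 16T/(πd³), so d³ = 16T/(π τ_allow) = 16×3.7100×10^7/(π×100.5) = 1.879×10^6 mm³.
d = (1.879×10^6)^(1/3) = 123.4 mm.

d = 123 mm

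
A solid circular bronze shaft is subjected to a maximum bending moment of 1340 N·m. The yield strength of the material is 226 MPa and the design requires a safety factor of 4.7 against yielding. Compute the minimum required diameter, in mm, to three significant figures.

σ_allow = 226/4.7 = 48.09 MPa.
For a solid circular section σ = 32M/(πd³), so d³ = 32M/(π σ_allow) = 32×1340000/(π×48.09) = 283900 mm³.
d = 65.72 mm.

d = 65.7 mm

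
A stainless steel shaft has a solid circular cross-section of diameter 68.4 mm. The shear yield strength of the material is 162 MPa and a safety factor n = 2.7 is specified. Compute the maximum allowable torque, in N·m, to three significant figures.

T_allow = 3770 N·m

τ_allow = 162/2.7 = 60.00 MPa.
For a solid shaft T_allow = τ_allow·πd³/16; πd³/16 = π×68.4³/16 = 62830 mm³.
T_allow = 60.00×62830 = 3.770×10^6 N·mm = 3770 N·m.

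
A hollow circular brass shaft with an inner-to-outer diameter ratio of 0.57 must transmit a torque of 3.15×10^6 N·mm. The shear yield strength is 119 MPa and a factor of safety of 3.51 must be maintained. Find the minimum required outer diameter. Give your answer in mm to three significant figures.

τ_allow = 119/3.51 = 33.90 MPa.
For a hollow shaft τ = 16T/[πd_o³(1−k⁴)] with k = 0.57, so 1−k⁴ = 0.8944.
d_o³ = 16T/[π τ_allow (1−k⁴)] = 16×3150000/(π×33.90×0.8944) = 529000 mm³.
d_o = 80.88 mm.

d_o = 80.9 mm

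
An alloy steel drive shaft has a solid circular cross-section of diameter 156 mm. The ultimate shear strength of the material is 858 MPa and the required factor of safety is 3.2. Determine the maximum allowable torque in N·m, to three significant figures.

T_allow = 2.00×10^5 N·m

τ_allow = 858/3.2 = 268.1 MPa.
For a solid shaft T_allow = τ_allow·πd³/16; πd³/16 = π×156³/16 = 745400 mm³.
T_allow = 268.1×745400 = 1.999×10^8 N·mm = 199900 N·m.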